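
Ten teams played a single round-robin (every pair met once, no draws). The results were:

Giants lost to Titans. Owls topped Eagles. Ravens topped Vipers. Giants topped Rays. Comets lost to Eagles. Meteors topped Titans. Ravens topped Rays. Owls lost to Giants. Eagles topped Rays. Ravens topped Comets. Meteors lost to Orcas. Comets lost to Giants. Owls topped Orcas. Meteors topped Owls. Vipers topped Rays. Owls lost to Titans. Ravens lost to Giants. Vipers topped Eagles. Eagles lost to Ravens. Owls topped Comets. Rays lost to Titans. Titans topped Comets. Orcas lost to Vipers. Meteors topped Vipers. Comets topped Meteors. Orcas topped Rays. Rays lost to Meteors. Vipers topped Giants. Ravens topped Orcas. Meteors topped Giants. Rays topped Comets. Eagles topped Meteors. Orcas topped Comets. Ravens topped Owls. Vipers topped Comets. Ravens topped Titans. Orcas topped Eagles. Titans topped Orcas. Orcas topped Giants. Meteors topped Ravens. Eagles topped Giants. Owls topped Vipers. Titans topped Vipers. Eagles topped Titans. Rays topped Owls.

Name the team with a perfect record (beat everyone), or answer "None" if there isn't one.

None

Highest win total is Ravens with 7 (out of 9 possible).
Ravens lost to Meteors, Giants, so no team went undefeated.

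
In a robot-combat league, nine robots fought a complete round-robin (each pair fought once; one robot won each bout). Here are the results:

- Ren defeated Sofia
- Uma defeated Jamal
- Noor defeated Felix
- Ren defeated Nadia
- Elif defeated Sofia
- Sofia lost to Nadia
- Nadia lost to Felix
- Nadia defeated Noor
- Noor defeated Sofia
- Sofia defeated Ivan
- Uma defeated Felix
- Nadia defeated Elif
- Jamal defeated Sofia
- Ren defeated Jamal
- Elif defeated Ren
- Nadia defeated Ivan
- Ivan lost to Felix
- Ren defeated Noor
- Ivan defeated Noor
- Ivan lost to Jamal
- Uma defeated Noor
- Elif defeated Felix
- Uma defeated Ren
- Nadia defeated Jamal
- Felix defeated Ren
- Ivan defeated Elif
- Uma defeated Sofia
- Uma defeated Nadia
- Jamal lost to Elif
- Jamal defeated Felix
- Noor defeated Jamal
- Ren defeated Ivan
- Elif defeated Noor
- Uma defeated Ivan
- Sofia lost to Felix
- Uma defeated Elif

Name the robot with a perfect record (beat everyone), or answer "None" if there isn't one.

Uma

Uma has 8 wins out of 8 opponents — a perfect record.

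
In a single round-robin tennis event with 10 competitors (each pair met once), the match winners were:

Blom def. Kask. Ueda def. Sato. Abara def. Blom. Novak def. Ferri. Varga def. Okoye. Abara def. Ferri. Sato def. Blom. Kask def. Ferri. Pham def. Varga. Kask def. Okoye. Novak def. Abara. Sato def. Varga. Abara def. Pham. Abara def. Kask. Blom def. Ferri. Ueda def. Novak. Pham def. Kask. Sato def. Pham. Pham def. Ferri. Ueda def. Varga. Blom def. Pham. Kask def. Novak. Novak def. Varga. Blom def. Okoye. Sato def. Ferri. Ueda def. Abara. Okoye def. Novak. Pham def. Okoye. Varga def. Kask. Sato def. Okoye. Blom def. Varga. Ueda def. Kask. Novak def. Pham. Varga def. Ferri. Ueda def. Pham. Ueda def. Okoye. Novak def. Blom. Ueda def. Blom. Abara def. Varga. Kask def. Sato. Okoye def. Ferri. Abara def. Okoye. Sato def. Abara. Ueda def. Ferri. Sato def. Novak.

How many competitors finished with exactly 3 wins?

1

Win totals: Abara 6, Novak 5, Blom 5, Kask 4, Ferri 0, Varga 3, Pham 4, Sato 7, Okoye 2, Ueda 9.
Exactly 3: Varga — 1 competitor.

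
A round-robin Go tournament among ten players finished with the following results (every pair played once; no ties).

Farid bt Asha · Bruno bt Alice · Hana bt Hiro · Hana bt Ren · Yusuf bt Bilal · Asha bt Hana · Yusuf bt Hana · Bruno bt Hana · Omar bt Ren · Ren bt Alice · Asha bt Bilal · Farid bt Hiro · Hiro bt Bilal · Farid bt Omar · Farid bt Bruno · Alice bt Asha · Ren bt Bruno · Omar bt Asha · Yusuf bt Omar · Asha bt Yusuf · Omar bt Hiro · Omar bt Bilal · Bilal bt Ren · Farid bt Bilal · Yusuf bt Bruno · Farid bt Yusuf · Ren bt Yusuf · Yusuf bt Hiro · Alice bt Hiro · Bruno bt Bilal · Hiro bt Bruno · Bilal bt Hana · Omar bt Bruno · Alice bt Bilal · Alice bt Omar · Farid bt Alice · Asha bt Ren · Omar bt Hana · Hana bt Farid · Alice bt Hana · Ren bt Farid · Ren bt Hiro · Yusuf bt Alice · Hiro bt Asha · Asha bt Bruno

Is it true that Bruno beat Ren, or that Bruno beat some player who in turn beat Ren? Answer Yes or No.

Yes

Bruno did not beat Ren directly.
Bruno beat Bilal, Alice, Hana. Of those, Bilal beat Ren.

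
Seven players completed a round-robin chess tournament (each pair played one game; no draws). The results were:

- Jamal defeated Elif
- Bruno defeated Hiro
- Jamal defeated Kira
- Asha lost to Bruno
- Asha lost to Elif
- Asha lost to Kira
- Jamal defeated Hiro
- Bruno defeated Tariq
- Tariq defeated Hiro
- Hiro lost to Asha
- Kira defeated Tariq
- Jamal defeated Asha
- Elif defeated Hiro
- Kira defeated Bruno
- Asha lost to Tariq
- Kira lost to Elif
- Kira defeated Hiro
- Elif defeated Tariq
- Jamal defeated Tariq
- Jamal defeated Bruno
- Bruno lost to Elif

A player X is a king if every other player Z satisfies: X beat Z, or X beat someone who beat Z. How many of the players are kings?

Kira cannot reach Jamal, Elif in two steps.
Hiro cannot reach Kira, Asha, Jamal, Elif, Tariq, Bruno in two steps.
Asha cannot reach Kira, Jamal, Elif, Tariq, Bruno in two steps.
Jamal reaches everyone (king).
Elif cannot reach Jamal in two steps.
Tariq cannot reach Kira, Jamal, Elif, Bruno in two steps.
Bruno cannot reach Kira, Jamal, Elif in two steps.
Kings: Jamal — 1.

1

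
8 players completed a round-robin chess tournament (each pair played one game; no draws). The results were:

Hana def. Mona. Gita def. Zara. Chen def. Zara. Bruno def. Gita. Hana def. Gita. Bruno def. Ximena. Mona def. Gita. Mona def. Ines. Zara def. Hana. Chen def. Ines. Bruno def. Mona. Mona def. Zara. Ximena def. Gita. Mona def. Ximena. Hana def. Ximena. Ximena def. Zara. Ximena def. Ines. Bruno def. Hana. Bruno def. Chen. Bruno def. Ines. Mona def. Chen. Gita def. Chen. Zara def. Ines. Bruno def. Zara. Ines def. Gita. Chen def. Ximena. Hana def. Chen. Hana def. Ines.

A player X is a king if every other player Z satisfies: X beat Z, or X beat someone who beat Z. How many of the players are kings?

1

Bruno reaches everyone (king).
Hana cannot reach Bruno in two steps.
Mona cannot reach Bruno in two steps.
Zara cannot reach Bruno in two steps.
Ximena cannot reach Bruno, Mona in two steps.
Gita cannot reach Bruno, Mona in two steps.
Ines cannot reach Bruno, Hana, Mona, Ximena in two steps.
Chen cannot reach Bruno, Mona in two steps.
Kings: Bruno — 1.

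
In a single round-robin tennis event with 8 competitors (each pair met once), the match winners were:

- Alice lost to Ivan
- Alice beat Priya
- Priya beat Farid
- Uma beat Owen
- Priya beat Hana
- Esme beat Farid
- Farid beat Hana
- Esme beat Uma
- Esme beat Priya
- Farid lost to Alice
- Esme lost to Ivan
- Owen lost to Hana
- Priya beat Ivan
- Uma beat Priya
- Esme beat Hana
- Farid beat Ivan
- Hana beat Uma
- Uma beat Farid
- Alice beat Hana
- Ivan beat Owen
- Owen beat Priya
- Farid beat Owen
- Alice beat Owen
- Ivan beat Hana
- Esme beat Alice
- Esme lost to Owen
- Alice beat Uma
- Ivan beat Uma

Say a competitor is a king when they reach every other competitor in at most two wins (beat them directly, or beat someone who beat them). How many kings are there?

Priya reaches everyone (king).
Owen reaches everyone (king).
Hana cannot reach Alice, Ivan in two steps.
Farid reaches everyone (king).
Esme reaches everyone (king).
Alice reaches everyone (king).
Ivan reaches everyone (king).
Uma cannot reach Alice in two steps.
Kings: Priya, Owen, Farid, Esme, Alice, Ivan — 6.

6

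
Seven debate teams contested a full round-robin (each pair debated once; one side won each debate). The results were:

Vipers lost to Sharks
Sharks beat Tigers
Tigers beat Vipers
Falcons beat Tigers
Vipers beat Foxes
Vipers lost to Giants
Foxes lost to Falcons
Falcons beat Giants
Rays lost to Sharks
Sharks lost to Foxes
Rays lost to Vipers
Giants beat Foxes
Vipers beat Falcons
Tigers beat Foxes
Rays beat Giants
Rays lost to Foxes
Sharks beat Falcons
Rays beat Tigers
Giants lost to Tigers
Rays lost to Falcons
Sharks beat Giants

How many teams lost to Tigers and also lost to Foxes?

0

Tigers beat: Foxes, Vipers, Giants.
Foxes beat: Sharks, Rays.
No one was beaten by both.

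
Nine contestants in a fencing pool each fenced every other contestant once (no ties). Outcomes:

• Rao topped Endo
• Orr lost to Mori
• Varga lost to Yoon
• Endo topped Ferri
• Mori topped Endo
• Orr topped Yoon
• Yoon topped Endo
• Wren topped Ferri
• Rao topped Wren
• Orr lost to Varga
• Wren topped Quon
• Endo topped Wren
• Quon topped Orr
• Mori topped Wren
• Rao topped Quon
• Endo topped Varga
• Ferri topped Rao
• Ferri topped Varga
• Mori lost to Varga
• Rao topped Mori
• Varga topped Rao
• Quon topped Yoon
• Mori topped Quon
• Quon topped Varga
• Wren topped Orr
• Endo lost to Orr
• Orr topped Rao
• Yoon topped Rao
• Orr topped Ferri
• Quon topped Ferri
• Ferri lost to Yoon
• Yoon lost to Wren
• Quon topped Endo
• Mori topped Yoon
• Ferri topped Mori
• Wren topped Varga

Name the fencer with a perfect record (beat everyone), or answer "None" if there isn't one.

None

Highest win total is Wren with 5 (out of 8 possible).
Wren lost to Mori, Rao, Endo, so no fencer went undefeated.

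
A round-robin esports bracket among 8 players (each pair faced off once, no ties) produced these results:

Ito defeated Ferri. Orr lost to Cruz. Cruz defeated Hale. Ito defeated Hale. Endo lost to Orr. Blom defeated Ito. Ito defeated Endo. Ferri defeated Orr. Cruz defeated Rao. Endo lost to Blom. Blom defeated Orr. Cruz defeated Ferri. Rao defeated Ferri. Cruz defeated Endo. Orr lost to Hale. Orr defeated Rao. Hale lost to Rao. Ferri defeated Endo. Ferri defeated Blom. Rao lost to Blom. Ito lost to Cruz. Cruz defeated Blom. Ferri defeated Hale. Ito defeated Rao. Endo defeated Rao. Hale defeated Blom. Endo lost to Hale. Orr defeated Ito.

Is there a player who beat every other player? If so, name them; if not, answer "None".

Cruz

Cruz has 7 wins out of 7 opponents — a perfect record.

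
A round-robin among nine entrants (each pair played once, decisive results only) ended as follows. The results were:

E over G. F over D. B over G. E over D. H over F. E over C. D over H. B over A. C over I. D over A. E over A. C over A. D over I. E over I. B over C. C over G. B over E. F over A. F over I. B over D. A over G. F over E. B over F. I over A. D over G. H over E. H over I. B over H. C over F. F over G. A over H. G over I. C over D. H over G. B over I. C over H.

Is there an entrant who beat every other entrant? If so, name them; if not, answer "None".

B has 8 wins out of 8 opponents — a perfect record.

B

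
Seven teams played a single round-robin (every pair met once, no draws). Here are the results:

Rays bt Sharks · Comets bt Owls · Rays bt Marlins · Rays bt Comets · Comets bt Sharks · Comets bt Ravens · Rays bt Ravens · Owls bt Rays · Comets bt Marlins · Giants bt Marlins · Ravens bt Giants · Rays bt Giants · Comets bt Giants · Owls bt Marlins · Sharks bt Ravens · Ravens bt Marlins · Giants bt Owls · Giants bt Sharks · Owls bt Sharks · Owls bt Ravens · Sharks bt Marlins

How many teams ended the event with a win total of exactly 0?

Win totals: Ravens 2, Comets 5, Rays 5, Owls 4, Marlins 0, Sharks 2, Giants 3.
Exactly 0: Marlins — 1 team.

1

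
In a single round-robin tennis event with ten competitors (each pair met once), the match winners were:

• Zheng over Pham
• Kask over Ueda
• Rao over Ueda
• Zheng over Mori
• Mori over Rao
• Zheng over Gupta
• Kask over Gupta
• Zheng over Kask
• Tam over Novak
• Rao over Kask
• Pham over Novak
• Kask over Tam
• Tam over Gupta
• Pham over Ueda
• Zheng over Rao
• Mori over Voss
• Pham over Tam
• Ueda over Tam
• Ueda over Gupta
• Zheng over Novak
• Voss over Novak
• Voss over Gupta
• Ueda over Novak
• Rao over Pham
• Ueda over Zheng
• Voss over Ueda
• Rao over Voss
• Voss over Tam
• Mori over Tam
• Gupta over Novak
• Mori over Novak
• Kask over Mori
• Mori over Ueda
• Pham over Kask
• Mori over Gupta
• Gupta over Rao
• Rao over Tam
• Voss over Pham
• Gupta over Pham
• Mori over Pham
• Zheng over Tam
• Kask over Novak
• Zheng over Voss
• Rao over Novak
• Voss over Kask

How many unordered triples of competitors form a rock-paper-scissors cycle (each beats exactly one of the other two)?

Win totals: Mori 7, Ueda 4, Gupta 3, Kask 5, Rao 6, Tam 2, Novak 0, Zheng 8, Pham 4, Voss 6.
A competitor with w wins dominates both others in C(w,2) triples; summing gives 21 + 6 + 3 + 10 + 15 + 1 + 0 + 28 + 6 + 15 = 105 transitive triples.
Total triples C(10,3) = 120, so cyclic triples = 120 − 105 = 15.

15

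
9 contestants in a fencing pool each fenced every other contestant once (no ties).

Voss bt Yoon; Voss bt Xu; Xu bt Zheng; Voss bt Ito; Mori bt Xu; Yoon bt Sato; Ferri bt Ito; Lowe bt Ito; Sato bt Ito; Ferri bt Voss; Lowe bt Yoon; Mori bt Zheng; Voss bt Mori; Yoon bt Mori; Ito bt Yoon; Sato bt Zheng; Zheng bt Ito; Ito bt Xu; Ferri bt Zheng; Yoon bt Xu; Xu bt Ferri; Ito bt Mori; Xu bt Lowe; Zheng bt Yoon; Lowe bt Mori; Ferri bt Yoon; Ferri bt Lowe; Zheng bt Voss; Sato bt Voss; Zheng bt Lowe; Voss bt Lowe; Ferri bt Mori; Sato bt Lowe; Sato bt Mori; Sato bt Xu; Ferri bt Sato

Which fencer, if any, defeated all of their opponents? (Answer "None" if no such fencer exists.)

None

Highest win total is Ferri with 7 (out of 8 possible).
Ferri lost to Xu, so no fencer went undefeated.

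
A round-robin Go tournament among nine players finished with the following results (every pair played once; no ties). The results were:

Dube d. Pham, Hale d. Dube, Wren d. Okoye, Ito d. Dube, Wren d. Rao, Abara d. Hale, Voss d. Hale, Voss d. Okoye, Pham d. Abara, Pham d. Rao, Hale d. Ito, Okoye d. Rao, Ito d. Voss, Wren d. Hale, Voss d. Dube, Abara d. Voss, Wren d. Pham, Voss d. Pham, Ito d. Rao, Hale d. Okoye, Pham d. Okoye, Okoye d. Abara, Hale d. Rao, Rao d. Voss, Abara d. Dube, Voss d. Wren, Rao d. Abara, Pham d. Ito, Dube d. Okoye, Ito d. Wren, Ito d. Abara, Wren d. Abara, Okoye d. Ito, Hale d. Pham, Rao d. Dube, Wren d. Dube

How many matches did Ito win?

Ito's results: beat Voss, Dube, Rao, Abara, Wren; lost to Okoye, Pham, Hale.
That is 5 wins.

5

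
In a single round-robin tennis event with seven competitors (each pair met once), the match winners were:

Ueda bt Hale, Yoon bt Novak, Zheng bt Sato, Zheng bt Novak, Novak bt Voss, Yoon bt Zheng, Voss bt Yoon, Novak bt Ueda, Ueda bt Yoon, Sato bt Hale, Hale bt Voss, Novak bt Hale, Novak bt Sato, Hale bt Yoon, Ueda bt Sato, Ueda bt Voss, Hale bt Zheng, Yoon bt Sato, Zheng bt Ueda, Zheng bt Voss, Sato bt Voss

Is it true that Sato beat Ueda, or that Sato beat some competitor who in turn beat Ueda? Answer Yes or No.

No

Sato did not beat Ueda directly.
Sato beat Hale, Voss, but each of them lost to Ueda. No two-step path.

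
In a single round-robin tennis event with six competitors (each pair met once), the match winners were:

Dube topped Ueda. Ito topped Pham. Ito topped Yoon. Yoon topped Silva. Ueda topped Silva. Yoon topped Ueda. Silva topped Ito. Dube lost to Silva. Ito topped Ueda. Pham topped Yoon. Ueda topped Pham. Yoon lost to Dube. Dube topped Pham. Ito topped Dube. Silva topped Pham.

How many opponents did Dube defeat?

3

Dube's results: beat Ueda, Yoon, Pham; lost to Silva, Ito.
That is 3 wins.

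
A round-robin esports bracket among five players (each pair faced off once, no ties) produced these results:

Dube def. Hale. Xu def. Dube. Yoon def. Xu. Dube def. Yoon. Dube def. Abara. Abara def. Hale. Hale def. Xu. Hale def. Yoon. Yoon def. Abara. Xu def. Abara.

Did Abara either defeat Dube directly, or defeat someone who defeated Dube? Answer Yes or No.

No

Abara did not beat Dube directly.
Abara beat Hale, but each of them lost to Dube. No two-step path.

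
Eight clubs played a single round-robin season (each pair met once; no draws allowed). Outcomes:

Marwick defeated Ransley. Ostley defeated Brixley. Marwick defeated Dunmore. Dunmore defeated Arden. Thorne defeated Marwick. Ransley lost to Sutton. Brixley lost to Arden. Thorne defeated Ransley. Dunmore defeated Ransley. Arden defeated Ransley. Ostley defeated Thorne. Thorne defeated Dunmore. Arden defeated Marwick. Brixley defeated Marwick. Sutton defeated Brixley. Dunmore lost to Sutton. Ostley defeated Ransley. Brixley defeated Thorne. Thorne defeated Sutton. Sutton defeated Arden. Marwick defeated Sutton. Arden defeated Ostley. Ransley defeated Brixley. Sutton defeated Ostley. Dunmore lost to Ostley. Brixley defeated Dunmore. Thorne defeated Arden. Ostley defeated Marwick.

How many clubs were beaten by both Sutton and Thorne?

Sutton beat: Dunmore, Arden, Brixley, Ransley, Ostley.
Thorne beat: Dunmore, Sutton, Arden, Ransley, Marwick.
Both beat: Dunmore, Arden, Ransley — 3.

3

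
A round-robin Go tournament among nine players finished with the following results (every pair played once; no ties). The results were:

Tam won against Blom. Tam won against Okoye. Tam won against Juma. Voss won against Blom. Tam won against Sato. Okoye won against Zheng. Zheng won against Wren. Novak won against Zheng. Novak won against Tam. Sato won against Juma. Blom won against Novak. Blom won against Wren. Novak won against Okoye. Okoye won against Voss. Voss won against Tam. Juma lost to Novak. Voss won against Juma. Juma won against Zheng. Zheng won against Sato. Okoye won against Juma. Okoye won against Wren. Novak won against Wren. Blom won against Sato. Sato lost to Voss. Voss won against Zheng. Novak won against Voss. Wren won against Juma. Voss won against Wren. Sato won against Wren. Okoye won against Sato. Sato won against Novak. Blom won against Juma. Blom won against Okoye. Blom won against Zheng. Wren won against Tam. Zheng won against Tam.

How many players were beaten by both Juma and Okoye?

Juma beat: Zheng.
Okoye beat: Sato, Voss, Zheng, Wren, Juma.
Both beat: Zheng — 1.

1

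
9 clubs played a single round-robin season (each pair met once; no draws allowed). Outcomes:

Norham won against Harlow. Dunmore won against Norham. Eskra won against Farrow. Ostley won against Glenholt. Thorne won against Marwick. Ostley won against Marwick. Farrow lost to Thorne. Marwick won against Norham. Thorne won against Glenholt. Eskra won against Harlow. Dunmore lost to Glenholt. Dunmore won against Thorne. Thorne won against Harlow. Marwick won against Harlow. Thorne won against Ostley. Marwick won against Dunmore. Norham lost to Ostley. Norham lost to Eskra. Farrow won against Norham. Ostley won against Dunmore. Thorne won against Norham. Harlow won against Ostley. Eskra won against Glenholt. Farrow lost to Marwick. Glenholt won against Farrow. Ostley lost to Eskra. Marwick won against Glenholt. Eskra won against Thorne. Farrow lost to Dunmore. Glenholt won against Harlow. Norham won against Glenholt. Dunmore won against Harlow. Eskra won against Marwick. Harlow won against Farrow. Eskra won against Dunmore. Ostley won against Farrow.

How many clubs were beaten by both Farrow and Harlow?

Farrow beat: Norham.
Harlow beat: Ostley, Farrow.
No one was beaten by both.

0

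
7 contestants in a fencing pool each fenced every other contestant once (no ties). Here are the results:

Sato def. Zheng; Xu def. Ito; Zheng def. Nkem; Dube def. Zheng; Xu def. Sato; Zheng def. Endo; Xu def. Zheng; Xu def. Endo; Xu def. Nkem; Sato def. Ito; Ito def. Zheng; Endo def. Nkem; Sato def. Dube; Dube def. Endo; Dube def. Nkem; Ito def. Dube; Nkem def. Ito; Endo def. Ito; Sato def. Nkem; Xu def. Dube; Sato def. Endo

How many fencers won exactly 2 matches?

Win totals: Nkem 1, Zheng 2, Ito 2, Xu 6, Sato 5, Endo 2, Dube 3.
Exactly 2: Zheng, Ito, Endo — 3 fencers.

3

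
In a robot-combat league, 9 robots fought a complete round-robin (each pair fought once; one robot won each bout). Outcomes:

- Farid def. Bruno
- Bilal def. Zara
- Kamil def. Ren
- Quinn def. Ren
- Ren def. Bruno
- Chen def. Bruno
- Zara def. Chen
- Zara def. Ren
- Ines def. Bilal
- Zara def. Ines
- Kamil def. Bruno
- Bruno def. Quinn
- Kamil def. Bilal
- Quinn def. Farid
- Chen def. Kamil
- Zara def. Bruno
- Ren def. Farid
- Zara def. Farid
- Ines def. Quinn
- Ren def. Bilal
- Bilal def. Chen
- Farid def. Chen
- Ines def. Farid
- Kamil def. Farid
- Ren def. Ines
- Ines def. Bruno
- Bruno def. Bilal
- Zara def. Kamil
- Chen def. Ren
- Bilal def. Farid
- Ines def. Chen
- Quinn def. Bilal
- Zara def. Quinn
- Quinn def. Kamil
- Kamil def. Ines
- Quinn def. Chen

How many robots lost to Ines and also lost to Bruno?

2

Ines beat: Chen, Farid, Bruno, Quinn, Bilal.
Bruno beat: Quinn, Bilal.
Both beat: Quinn, Bilal — 2.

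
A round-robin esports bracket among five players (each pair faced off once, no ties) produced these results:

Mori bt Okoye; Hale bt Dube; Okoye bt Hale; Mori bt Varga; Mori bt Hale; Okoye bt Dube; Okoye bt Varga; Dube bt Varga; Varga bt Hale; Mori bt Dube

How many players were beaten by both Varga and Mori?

1

Varga beat: Hale.
Mori beat: Dube, Okoye, Hale, Varga.
Both beat: Hale — 1.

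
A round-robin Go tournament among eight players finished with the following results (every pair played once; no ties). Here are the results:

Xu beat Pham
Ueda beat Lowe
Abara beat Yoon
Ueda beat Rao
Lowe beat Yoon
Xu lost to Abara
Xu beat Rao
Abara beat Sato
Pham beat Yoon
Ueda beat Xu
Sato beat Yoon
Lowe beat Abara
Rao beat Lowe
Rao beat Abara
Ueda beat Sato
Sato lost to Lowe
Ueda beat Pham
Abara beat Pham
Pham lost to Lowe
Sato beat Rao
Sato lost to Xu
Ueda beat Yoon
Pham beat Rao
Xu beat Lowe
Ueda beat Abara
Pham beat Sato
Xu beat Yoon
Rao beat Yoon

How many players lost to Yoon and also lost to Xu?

Yoon beat: no one.
Xu beat: Lowe, Pham, Sato, Rao, Yoon.
No one was beaten by both.

0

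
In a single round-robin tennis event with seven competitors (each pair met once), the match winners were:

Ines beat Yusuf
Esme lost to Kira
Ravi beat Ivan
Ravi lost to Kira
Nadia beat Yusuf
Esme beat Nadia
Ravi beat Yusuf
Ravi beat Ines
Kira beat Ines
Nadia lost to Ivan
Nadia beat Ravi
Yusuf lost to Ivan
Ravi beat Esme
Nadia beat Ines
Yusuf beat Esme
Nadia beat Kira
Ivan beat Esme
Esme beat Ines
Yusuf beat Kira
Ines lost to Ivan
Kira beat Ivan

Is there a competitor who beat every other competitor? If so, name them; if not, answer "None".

Highest win total is Ravi with 4 (out of 6 possible).
Ravi lost to Kira, Nadia, so no competitor went undefeated.

None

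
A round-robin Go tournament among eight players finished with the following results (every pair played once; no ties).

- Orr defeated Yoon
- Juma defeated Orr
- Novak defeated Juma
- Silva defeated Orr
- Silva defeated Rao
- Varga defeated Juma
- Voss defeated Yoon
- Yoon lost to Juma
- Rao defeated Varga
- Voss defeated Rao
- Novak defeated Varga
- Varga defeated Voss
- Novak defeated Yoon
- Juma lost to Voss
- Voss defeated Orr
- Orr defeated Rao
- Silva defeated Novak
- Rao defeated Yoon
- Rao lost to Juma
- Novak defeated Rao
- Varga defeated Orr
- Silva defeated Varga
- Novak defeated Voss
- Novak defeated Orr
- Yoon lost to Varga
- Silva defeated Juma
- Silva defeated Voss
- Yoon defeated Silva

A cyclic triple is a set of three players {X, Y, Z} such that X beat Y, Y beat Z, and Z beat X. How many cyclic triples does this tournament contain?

9

Win totals: Varga 4, Rao 2, Silva 6, Orr 2, Yoon 1, Juma 3, Novak 6, Voss 4.
A player with w wins dominates both others in C(w,2) triples; summing gives 6 + 1 + 15 + 1 + 0 + 3 + 15 + 6 = 47 transitive triples.
Total triples C(8,3) = 56, so cyclic triples = 56 − 47 = 9.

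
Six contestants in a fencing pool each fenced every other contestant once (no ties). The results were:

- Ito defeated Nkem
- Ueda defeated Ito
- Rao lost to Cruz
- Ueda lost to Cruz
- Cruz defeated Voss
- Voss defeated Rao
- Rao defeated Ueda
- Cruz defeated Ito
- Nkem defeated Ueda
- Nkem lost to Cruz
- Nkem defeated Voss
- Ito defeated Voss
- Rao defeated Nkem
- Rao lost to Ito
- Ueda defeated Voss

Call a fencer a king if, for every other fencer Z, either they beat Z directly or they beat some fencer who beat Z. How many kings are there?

Voss cannot reach Ito, Cruz in two steps.
Rao cannot reach Cruz in two steps.
Ueda cannot reach Cruz in two steps.
Nkem cannot reach Cruz in two steps.
Ito cannot reach Cruz in two steps.
Cruz reaches everyone (king).
Kings: Cruz — 1.

1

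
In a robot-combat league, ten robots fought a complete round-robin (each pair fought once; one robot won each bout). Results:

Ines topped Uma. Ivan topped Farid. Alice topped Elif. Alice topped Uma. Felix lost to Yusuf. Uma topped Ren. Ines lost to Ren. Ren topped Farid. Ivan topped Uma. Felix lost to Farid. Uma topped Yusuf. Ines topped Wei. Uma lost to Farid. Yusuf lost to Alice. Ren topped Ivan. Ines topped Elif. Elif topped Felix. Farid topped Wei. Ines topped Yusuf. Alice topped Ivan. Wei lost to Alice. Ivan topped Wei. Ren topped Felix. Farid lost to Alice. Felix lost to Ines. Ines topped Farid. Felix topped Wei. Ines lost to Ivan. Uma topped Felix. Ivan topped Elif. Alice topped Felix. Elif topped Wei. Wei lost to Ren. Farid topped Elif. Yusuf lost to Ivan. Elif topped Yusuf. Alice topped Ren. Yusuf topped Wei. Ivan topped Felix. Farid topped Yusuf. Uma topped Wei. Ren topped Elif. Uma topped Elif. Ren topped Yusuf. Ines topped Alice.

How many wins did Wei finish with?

Wei's results: beat no one; lost to Ines, Felix, Alice, Ivan, Uma, Yusuf, Farid, Elif, Ren.
That is 0 wins.

0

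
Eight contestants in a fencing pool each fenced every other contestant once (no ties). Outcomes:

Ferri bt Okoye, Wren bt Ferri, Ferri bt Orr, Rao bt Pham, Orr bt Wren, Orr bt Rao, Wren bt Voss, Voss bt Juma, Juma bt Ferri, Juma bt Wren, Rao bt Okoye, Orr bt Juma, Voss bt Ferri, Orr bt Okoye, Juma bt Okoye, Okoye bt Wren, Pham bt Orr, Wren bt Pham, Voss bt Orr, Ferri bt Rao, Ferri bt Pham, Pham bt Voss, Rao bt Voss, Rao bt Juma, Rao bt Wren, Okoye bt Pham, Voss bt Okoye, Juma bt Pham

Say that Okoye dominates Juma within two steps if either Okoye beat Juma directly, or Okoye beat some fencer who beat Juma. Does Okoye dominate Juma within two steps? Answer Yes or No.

No

Okoye did not beat Juma directly.
Okoye beat Pham, Wren, but each of them lost to Juma. No two-step path.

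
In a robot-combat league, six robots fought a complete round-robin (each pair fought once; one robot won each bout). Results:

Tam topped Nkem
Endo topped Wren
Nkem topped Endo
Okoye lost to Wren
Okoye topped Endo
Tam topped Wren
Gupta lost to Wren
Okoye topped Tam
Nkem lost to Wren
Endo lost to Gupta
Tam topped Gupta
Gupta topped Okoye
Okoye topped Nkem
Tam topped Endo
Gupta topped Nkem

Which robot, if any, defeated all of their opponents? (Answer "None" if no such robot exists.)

Highest win total is Tam with 4 (out of 5 possible).
Tam lost to Okoye, so no robot went undefeated.

None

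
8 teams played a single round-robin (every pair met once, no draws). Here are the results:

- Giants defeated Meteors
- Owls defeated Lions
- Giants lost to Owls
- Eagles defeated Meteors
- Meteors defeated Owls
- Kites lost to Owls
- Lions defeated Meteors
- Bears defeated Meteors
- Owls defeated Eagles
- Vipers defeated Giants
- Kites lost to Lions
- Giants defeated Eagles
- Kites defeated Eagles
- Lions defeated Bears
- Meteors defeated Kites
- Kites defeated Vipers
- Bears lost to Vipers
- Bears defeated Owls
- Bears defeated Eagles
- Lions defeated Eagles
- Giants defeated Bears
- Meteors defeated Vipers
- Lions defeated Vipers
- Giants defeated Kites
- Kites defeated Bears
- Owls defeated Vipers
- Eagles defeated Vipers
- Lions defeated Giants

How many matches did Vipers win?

Vipers' results: beat Giants, Bears; lost to Kites, Meteors, Lions, Eagles, Owls.
That is 2 wins.

2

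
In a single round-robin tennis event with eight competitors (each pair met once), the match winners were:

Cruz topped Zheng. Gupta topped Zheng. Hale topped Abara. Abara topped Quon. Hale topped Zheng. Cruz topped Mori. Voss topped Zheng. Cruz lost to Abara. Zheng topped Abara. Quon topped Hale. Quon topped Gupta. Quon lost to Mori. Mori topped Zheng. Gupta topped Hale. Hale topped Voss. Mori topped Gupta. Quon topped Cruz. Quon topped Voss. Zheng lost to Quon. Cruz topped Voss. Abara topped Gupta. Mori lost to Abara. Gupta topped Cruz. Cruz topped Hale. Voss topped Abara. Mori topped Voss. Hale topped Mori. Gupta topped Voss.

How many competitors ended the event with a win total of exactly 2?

Win totals: Gupta 4, Quon 5, Hale 4, Cruz 4, Zheng 1, Voss 2, Mori 4, Abara 4.
Exactly 2: Voss — 1 competitor.

1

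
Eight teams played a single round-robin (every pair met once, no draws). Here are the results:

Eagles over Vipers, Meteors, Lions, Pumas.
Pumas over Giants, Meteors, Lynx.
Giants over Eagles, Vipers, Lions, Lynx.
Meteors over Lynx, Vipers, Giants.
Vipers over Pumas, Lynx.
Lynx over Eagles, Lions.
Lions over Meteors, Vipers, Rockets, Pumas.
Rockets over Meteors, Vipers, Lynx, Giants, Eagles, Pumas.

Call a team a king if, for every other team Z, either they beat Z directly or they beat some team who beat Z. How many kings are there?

4

Rockets reaches everyone (king).
Vipers cannot reach Rockets in two steps.
Pumas cannot reach Rockets in two steps.
Lions reaches everyone (king).
Eagles reaches everyone (king).
Giants reaches everyone (king).
Lynx cannot reach Giants in two steps.
Meteors cannot reach Rockets in two steps.
Kings: Rockets, Lions, Eagles, Giants — 4.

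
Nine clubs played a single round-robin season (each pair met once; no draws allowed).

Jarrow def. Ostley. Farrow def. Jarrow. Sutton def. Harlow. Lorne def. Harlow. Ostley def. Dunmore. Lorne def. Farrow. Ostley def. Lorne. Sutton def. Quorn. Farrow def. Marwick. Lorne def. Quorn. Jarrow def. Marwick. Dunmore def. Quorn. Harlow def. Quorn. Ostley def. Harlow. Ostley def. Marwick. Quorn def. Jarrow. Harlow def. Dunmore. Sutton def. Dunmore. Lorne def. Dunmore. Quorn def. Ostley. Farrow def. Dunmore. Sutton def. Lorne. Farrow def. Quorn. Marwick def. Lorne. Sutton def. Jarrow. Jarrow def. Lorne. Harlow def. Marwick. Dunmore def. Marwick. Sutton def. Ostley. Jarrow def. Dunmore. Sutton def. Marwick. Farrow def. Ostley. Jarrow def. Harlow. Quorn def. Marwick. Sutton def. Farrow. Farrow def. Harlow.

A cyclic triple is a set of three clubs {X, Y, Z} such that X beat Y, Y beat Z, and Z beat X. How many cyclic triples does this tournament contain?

Win totals: Farrow 6, Harlow 3, Sutton 8, Lorne 4, Marwick 1, Jarrow 5, Quorn 3, Ostley 4, Dunmore 2.
A club with w wins dominates both others in C(w,2) triples; summing gives 15 + 3 + 28 + 6 + 0 + 10 + 3 + 6 + 1 = 72 transitive triples.
Total triples C(9,3) = 84, so cyclic triples = 84 − 72 = 12.

12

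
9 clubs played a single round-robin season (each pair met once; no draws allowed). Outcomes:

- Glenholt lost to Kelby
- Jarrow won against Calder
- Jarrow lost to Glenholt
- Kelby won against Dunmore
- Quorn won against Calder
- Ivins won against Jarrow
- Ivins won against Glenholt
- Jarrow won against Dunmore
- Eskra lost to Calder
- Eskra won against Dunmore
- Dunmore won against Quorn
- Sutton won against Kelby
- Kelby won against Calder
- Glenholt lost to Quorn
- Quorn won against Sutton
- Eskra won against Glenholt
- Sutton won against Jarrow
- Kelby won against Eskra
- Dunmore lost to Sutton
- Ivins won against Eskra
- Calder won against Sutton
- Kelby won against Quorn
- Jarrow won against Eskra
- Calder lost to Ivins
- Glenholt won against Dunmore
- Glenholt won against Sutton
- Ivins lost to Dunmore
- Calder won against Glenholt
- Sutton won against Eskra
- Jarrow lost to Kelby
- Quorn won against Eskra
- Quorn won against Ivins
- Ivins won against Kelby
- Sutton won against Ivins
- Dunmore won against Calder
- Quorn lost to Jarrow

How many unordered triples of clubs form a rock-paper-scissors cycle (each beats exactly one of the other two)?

Win totals: Glenholt 3, Ivins 5, Calder 3, Jarrow 4, Kelby 6, Sutton 5, Dunmore 3, Eskra 2, Quorn 5.
A club with w wins dominates both others in C(w,2) triples; summing gives 3 + 10 + 3 + 6 + 15 + 10 + 3 + 1 + 10 = 61 transitive triples.
Total triples C(9,3) = 84, so cyclic triples = 84 − 61 = 23.

23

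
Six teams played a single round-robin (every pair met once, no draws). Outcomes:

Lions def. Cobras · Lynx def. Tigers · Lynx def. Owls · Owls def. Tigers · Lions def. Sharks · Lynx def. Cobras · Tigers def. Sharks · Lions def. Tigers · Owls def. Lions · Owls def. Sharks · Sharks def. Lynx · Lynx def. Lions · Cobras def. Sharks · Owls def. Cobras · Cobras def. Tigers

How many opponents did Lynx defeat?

Lynx's results: beat Cobras, Owls, Lions, Tigers; lost to Sharks.
That is 4 wins.

4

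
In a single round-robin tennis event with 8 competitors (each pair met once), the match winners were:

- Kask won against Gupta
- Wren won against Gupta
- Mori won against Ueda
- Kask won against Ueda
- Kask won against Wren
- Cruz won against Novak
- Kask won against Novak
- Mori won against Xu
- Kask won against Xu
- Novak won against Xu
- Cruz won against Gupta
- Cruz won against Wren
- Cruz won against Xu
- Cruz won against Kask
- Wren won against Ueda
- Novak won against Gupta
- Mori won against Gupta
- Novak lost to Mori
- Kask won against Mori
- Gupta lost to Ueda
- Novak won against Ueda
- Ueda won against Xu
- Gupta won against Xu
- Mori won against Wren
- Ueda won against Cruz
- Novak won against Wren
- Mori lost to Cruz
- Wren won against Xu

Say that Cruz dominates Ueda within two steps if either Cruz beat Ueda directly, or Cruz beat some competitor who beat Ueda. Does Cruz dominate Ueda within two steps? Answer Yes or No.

Cruz did not beat Ueda directly.
Cruz beat Gupta, Xu, Wren, Novak, Mori, Kask. Of those, Wren beat Ueda.

Yes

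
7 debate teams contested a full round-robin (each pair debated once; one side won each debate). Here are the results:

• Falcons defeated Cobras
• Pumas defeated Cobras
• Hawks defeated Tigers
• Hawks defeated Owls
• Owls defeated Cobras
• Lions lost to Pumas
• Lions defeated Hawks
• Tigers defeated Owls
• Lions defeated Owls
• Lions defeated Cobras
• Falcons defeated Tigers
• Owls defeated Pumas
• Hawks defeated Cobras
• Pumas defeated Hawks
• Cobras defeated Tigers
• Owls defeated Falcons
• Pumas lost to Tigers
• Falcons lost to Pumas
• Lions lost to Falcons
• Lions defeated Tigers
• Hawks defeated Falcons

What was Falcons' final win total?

3

Falcons' results: beat Tigers, Cobras, Lions; lost to Pumas, Owls, Hawks.
That is 3 wins.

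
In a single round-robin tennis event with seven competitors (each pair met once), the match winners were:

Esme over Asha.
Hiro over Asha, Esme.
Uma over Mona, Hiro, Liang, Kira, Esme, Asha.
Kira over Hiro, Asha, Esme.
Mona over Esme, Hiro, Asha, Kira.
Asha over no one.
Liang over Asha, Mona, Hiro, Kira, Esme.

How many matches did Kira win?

Kira's results: beat Esme, Asha, Hiro; lost to Uma, Mona, Liang.
That is 3 wins.

3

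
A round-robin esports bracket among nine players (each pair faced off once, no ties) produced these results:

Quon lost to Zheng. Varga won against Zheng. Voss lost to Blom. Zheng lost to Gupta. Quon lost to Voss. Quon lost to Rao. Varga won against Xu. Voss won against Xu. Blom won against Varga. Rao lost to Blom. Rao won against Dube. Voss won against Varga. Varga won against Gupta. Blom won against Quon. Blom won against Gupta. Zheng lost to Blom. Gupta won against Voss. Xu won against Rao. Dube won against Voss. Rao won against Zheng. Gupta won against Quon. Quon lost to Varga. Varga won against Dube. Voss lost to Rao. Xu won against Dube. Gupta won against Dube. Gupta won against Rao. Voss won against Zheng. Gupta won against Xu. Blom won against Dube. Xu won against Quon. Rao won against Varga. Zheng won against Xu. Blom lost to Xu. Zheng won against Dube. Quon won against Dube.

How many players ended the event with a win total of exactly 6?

1

Win totals: Dube 1, Voss 4, Blom 7, Gupta 6, Rao 5, Xu 4, Quon 1, Zheng 3, Varga 5.
Exactly 6: Gupta — 1 player.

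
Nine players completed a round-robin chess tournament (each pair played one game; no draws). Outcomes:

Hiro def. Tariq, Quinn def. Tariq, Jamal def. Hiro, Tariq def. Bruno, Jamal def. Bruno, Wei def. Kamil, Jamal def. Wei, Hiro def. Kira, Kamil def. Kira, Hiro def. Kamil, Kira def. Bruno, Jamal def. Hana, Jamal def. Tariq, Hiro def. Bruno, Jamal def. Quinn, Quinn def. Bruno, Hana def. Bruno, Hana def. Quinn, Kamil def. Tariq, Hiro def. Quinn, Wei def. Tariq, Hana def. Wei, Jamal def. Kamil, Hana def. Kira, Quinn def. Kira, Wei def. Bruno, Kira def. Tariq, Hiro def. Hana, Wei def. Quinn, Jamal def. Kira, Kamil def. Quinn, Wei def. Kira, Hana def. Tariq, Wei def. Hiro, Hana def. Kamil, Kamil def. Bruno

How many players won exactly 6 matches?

Win totals: Hiro 6, Quinn 3, Tariq 1, Bruno 0, Wei 6, Kamil 4, Hana 6, Kira 2, Jamal 8.
Exactly 6: Hiro, Wei, Hana — 3 players.

3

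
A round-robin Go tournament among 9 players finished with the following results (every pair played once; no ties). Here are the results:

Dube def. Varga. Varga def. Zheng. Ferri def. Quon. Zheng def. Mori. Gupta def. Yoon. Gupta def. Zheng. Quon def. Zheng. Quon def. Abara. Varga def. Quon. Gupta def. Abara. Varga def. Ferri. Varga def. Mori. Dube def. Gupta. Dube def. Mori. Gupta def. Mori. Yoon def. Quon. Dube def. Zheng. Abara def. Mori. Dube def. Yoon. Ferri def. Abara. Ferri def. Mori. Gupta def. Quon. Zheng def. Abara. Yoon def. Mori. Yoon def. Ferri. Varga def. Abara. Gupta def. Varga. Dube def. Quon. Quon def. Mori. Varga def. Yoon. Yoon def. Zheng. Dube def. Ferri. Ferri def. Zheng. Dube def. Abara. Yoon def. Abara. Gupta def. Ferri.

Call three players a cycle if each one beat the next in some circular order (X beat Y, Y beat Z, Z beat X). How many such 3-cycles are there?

0

Win totals: Mori 0, Zheng 2, Quon 3, Yoon 5, Abara 1, Dube 8, Ferri 4, Varga 6, Gupta 7.
A player with w wins dominates both others in C(w,2) triples; summing gives 0 + 1 + 3 + 10 + 0 + 28 + 6 + 15 + 21 = 84 transitive triples.
Total triples C(9,3) = 84, so cyclic triples = 84 − 84 = 0.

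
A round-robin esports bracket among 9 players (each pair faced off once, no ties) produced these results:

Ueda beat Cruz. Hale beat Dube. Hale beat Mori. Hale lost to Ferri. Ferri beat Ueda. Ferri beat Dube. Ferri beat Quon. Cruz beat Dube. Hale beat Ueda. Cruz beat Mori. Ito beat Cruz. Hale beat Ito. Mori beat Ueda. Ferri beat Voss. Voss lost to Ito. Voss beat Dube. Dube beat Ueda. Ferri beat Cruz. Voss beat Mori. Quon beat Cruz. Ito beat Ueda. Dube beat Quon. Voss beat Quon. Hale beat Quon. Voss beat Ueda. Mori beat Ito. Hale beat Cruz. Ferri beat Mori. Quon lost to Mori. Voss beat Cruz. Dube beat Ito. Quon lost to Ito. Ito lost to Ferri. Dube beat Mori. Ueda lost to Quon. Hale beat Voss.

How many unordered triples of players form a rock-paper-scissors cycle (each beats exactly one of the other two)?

8

Win totals: Dube 4, Quon 2, Mori 3, Hale 7, Ueda 1, Voss 5, Ito 4, Ferri 8, Cruz 2.
A player with w wins dominates both others in C(w,2) triples; summing gives 6 + 1 + 3 + 21 + 0 + 10 + 6 + 28 + 1 = 76 transitive triples.
Total triples C(9,3) = 84, so cyclic triples = 84 − 76 = 8.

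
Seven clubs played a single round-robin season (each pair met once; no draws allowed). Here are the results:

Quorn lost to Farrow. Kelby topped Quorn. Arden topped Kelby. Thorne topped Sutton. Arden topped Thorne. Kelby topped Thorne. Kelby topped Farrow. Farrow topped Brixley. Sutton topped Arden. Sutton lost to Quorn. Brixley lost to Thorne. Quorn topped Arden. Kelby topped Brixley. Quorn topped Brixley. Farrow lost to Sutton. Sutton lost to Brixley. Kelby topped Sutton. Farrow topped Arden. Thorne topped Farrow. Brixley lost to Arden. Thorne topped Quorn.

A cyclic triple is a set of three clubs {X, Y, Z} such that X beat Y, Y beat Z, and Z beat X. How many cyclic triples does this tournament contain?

9

Win totals: Arden 3, Kelby 5, Farrow 3, Thorne 4, Brixley 1, Quorn 3, Sutton 2.
A club with w wins dominates both others in C(w,2) triples; summing gives 3 + 10 + 3 + 6 + 0 + 3 + 1 = 26 transitive triples.
Total triples C(7,3) = 35, so cyclic triples = 35 − 26 = 9.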